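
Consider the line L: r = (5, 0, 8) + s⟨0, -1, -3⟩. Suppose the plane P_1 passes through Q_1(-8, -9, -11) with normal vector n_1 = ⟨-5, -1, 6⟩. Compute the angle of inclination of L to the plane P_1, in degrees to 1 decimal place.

43.1

P_1: n_1·r = n_1·Q_1 gives -5x - y + 6z = -17.
sin θ = |n·v| / (|n||v|) = |-17| / (√62 · √10) = 0.68274.
θ ≈ 43.1°.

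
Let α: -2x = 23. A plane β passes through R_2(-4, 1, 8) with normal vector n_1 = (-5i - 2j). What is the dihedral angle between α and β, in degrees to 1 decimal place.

21.8

β: n_1·r = n_1·R_2 gives -5x - 2y = 18.
cos θ = |n₁·n₂| / (|n₁||n₂|) = |10| / (√4 · √29).
θ = arccos(0.92848) ≈ 21.8°.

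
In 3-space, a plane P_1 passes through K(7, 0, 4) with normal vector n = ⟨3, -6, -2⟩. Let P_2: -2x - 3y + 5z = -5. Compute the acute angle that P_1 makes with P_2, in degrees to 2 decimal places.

87.34

P_1: n·r = n·K gives 3x - 6y - 2z = 13.
cos θ = |n₁·n₂| / (|n₁||n₂|) = |2| / (√49 · √38).
θ = arccos(0.04635) ≈ 87.34°.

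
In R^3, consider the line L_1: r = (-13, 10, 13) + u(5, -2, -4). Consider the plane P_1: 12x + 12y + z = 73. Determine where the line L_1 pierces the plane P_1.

(2, 4, 1)

Substitute r = (-13, 10, 13) + t(5, -2, -4) into the plane: -23 + 32t = 73, so t = 3.
Intersection: (-13, 10, 13) + 3·(5, -2, -4) = (2, 4, 1).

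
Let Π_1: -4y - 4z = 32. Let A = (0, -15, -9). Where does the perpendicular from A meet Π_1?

Foot = A − λn with λ = (n·A − d)/|n|² = (96 − 32)/32 = 2.
Foot = (0, -15, -9) − 2·(0, -4, -4) = (0, -7, -1).

(0, -7, -1)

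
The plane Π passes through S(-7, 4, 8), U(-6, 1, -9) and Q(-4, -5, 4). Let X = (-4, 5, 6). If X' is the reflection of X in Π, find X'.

(-10, 3, 6)

SU = (1, -3, -17), SQ = (3, -9, -4); a normal to Π is SU × SQ = (-141, -47, 0).
Using S: Π has equation -141x - 47y = 799.
λ = (n·X − d)/|n|² = (329 − 799)/22090 = -1/47.
Reflection = X − 2λn = (-4, 5, 6) − (-2/47)·(-141, -47, 0) = (-10, 3, 6).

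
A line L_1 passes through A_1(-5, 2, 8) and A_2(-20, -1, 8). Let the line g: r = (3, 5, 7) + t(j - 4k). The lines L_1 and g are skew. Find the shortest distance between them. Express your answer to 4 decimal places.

A direction vector for L_1 is A_2 − A_1 = (-15, -3, 0).
Common perpendicular direction n = (-15, -3, 0) × (0, 1, -4) = (12, -60, -15).
With w = (3, 5, 7) − (-5, 2, 8) = (8, 3, -1), w · n = -69.
Distance = |w · n| / |n| = |-69| / √3969 ≈ 1.0952.

1.0952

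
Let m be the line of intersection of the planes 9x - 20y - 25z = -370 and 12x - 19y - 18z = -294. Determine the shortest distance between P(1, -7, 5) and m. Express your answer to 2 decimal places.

Direction of m: (9, -20, -25) × (12, -19, -18) = (-115, -138, 69).
A point on m: solving the two plane equations with x = 0 gives (0, 6, 10).
Taking (0, 6, 10) on m with direction v = (-115, -138, 69): w = P − (0, 6, 10) = (1, -13, -5), and w × v = (-1587, 506, -1633).
Distance = |w × v| / |v| = √5441294 / √37030 ≈ 12.12.

12.12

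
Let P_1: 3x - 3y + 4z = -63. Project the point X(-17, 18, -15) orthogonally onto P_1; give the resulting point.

(-8, 9, -3)

Foot = X − λn with λ = (n·X − d)/|n|² = (-165 − (-63))/34 = -3.
Foot = (-17, 18, -15) − (-3)·(3, -3, 4) = (-8, 9, -3).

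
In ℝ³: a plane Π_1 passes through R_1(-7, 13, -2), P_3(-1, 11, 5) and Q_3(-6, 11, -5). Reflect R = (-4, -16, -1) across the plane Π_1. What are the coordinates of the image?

(20, 14, -13)

R_1P_3 = (6, -2, 7), R_1Q_3 = (1, -2, -3); a normal to Π_1 is R_1P_3 × R_1Q_3 = (20, 25, -10).
Using R_1: Π_1 has equation 20x + 25y - 10z = 205.
λ = (n·R − d)/|n|² = (-470 − 205)/1125 = -3/5.
Reflection = R − 2λn = (-4, -16, -1) − (-6/5)·(20, 25, -10) = (20, 14, -13).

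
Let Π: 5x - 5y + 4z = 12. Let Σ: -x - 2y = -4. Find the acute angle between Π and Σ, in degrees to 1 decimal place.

74.0

cos θ = |n₁·n₂| / (|n₁||n₂|) = |5| / (√66 · √5).
θ = arccos(0.27524) ≈ 74.0°.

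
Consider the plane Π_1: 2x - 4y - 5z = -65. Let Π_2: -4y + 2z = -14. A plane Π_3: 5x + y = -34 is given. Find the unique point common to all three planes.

(-8, 6, 5)

Solving the 3×3 linear system 2x - 4y - 5z = -65, -4y + 2z = -14, 5x + y = -34 (e.g. by elimination or Cramer's rule, determinant = -144) gives (-8, 6, 5).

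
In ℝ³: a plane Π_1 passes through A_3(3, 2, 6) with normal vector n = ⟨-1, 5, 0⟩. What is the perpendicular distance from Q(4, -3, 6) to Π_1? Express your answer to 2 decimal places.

Π_1: n·r = n·A_3 gives -x + 5y = 7.
n·Q − d = (-1)·(4) + (5)·(-3) + (0)·(6) − 7 = -26; |n| = √26.
Distance = |-26| / √26 = 26/√26 ≈ 5.10.

5.10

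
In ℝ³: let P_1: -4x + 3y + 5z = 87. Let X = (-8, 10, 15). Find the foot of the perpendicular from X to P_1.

Foot = X − λn with λ = (n·X − d)/|n|² = (137 − 87)/50 = 1.
Foot = (-8, 10, 15) − 1·(-4, 3, 5) = (-4, 7, 10).

(-4, 7, 10)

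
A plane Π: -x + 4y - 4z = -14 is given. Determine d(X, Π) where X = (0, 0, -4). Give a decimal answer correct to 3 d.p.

5.222

n·X − d = (-1)·(0) + (4)·(0) + (-4)·(-4) − (-14) = 30; |n| = √33.
Distance = |30| / √33 = 30/√33 ≈ 5.222.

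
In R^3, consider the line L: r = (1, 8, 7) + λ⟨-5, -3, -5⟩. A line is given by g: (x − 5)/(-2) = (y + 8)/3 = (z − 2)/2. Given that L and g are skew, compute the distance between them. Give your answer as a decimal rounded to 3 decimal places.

5.895

g has direction (-2, 3, 2) through (5, -8, 2).
Common perpendicular direction n = (-5, -3, -5) × (-2, 3, 2) = (9, 20, -21).
With w = (5, -8, 2) − (1, 8, 7) = (4, -16, -5), w · n = -179.
Distance = |w · n| / |n| = |-179| / √922 ≈ 5.895.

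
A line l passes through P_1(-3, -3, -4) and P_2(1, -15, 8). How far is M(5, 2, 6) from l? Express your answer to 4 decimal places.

12.6948

A direction vector for l is P_2 − P_1 = (4, -12, 12).
Taking (-3, -3, -4) on l with direction v = (4, -12, 12): w = M − (-3, -3, -4) = (8, 5, 10), and w × v = (180, -56, -116).
Distance = |w × v| / |v| = √48992 / √304 ≈ 12.6948.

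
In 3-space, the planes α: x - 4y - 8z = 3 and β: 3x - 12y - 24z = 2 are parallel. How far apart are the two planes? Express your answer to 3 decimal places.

0.259

Rescale β by 1/3: x - 4y - 8z = 2/3. Then distance = |3 − (2/3)| / √81 ≈ 0.259.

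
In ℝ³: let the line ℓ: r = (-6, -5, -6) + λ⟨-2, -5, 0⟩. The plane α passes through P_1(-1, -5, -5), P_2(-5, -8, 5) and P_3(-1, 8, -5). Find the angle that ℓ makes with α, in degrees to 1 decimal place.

P_1P_2 = (-4, -3, 10), P_1P_3 = (0, 13, 0); a normal to α is P_1P_2 × P_1P_3 = (-130, 0, -52).
Using P_1: α has equation -130x - 52z = 390.
sin θ = |n·v| / (|n||v|) = |260| / (√19604 · √29) = 0.34483.
θ ≈ 20.2°.

20.2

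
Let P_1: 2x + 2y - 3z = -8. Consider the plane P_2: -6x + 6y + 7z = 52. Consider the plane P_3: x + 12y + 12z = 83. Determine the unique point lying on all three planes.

Solving the 3×3 linear system 2x + 2y - 3z = -8, -6x + 6y + 7z = 52, x + 12y + 12z = 83 (e.g. by elimination or Cramer's rule, determinant = 368) gives (-1, 3, 4).

(-1, 3, 4)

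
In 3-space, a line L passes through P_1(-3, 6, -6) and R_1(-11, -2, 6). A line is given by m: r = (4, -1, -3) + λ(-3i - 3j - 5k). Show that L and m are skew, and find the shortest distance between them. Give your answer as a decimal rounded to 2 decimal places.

9.90

A direction vector for L is R_1 − P_1 = (-8, -8, 12).
Common perpendicular direction n = (-8, -8, 12) × (-3, -3, -5) = (76, -76, 0).
With w = (4, -1, -3) − (-3, 6, -6) = (7, -7, 3), w · n = 1064.
Since n ≠ 0 the lines are not parallel, and w · n = 1064 ≠ 0 so they do not intersect; hence they are skew.
Distance = |w · n| / |n| = |1064| / √11552 ≈ 9.90.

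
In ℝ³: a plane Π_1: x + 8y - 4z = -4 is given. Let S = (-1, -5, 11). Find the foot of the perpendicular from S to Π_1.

(0, 3, 7)

Foot = S − λn with λ = (n·S − d)/|n|² = (-85 − (-4))/81 = -1.
Foot = (-1, -5, 11) − (-1)·(1, 8, -4) = (0, 3, 7).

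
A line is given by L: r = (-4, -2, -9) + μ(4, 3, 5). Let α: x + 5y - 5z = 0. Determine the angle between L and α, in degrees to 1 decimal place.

sin θ = |n·v| / (|n||v|) = |-6| / (√51 · √50) = 0.11882.
θ ≈ 6.8°.

6.8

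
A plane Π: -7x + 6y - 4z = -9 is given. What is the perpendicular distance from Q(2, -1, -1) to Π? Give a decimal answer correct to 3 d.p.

n·Q − d = (-7)·(2) + (6)·(-1) + (-4)·(-1) − (-9) = -7; |n| = √101.
Distance = |-7| / √101 = 7/√101 ≈ 0.697.

0.697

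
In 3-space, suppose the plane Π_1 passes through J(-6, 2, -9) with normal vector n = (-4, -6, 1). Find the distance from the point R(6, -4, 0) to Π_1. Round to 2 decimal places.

0.41

Π_1: n·r = n·J gives -4x - 6y + z = 3.
n·R − d = (-4)·(6) + (-6)·(-4) + (1)·(0) − 3 = -3; |n| = √53.
Distance = |-3| / √53 = 3/√53 ≈ 0.41.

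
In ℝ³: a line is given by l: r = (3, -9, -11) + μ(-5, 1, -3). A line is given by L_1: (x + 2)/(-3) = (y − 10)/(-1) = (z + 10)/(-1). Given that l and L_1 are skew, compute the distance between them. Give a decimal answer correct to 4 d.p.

L_1 has direction (-3, -1, -1) through (-2, 10, -10).
Common perpendicular direction n = (-5, 1, -3) × (-3, -1, -1) = (-4, 4, 8).
With w = (-2, 10, -10) − (3, -9, -11) = (-5, 19, 1), w · n = 104.
Distance = |w · n| / |n| = |104| / √96 ≈ 10.6145.

10.6145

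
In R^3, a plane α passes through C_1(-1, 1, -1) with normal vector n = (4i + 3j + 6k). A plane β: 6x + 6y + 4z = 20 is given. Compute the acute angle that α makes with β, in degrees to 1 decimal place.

α: n·r = n·C_1 gives 4x + 3y + 6z = -7.
cos θ = |n₁·n₂| / (|n₁||n₂|) = |66| / (√61 · √88).
θ = arccos(0.90082) ≈ 25.7°.

25.7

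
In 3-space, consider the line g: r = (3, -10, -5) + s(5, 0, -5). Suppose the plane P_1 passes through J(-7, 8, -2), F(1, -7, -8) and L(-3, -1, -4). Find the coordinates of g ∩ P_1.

JF = (8, -15, -6), JL = (4, -9, -2); a normal to P_1 is JF × JL = (-24, -8, -12).
Using J: P_1 has equation -24x - 8y - 12z = 128.
Substitute r = (3, -10, -5) + t(5, 0, -5) into the plane: 68 + (-60)t = 128, so t = -1.
Intersection: (3, -10, -5) + (-1)·(5, 0, -5) = (-2, -10, 0).

(-2, -10, 0)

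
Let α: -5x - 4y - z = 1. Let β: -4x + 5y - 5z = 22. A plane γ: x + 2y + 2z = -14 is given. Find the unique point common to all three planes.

(2, -1, -7)

Solving the 3×3 linear system -5x - 4y - z = 1, -4x + 5y - 5z = 22, x + 2y + 2z = -14 (e.g. by elimination or Cramer's rule, determinant = -99) gives (2, -1, -7).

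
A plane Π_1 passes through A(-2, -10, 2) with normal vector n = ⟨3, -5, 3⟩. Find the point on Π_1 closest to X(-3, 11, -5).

Π_1: n·r = n·A gives 3x - 5y + 3z = 50.
Foot = X − λn with λ = (n·X − d)/|n|² = (-79 − 50)/43 = -3.
Foot = (-3, 11, -5) − (-3)·(3, -5, 3) = (6, -4, 4).

(6, -4, 4)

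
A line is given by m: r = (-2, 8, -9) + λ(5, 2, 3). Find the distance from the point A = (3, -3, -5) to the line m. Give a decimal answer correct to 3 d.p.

Taking (-2, 8, -9) on m with direction v = (5, 2, 3): w = A − (-2, 8, -9) = (5, -11, 4), and w × v = (-41, 5, 65).
Distance = |w × v| / |v| = √5931 / √38 ≈ 12.493.

12.493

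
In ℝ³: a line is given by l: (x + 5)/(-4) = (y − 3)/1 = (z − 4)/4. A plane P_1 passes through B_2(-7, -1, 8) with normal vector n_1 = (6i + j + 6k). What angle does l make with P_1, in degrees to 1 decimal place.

l has direction (-4, 1, 4) through (-5, 3, 4).
P_1: n_1·r = n_1·B_2 gives 6x + y + 6z = 5.
sin θ = |n·v| / (|n||v|) = |1| / (√73 · √33) = 0.02037.
θ ≈ 1.2°.

1.2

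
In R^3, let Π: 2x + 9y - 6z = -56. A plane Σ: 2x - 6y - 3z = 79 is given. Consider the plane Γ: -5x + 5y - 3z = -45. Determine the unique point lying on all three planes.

(2, -10, -5)

Solving the 3×3 linear system 2x + 9y - 6z = -56, 2x - 6y - 3z = 79, -5x + 5y - 3z = -45 (e.g. by elimination or Cramer's rule, determinant = 375) gives (2, -10, -5).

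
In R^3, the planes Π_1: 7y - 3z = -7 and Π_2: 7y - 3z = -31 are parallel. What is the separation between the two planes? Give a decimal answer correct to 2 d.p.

Same normal n = (0, 7, -3) with |n| = √58; distance = |-7 − (-31)| / |n| = 24/√58 ≈ 3.15.

3.15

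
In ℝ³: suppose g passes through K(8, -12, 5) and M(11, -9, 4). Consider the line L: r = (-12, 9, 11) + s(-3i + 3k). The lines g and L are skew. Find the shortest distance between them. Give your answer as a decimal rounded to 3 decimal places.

A direction vector for g is M − K = (3, 3, -1).
Common perpendicular direction n = (3, 3, -1) × (-3, 0, 3) = (9, -6, 9).
With w = (-12, 9, 11) − (8, -12, 5) = (-20, 21, 6), w · n = -252.
Distance = |w · n| / |n| = |-252| / √198 ≈ 17.909.

17.909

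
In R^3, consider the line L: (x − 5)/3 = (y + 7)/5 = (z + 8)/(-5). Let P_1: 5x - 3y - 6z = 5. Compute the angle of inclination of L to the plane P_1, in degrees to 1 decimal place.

L has direction (3, 5, -5) through (5, -7, -8).
sin θ = |n·v| / (|n||v|) = |30| / (√70 · √59) = 0.46682.
θ ≈ 27.8°.

27.8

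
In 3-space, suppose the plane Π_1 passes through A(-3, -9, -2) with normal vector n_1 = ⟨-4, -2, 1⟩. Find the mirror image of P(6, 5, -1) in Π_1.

(-18, -7, 5)

Π_1: n_1·r = n_1·A gives -4x - 2y + z = 28.
λ = (n·P − d)/|n|² = (-35 − 28)/21 = -3.
Reflection = P − 2λn = (6, 5, -1) − (-6)·(-4, -2, 1) = (-18, -7, 5).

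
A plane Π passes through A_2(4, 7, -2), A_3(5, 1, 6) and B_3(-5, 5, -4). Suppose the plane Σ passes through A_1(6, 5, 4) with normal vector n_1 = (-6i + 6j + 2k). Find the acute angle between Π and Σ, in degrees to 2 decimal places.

31.24

A_2A_3 = (1, -6, 8), A_2B_3 = (-9, -2, -2); a normal to Π is A_2A_3 × A_2B_3 = (28, -70, -56).
Using A_2: Π has equation 28x - 70y - 56z = -266.
Σ: n_1·r = n_1·A_1 gives -6x + 6y + 2z = 2.
cos θ = |n₁·n₂| / (|n₁||n₂|) = |-700| / (√8820 · √76).
θ = arccos(0.85498) ≈ 31.24°.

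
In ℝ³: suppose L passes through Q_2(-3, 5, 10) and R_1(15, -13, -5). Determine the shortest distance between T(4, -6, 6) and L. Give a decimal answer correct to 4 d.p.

4.1343

A direction vector for L is R_1 − Q_2 = (18, -18, -15).
Taking (-3, 5, 10) on L with direction v = (18, -18, -15): w = T − (-3, 5, 10) = (7, -11, -4), and w × v = (93, 33, 72).
Distance = |w × v| / |v| = √14922 / √873 ≈ 4.1343.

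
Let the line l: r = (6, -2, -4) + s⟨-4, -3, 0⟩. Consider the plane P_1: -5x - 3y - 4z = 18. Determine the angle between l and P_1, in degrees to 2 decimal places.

55.11

sin θ = |n·v| / (|n||v|) = |29| / (√50 · √25) = 0.82024.
θ ≈ 55.11°.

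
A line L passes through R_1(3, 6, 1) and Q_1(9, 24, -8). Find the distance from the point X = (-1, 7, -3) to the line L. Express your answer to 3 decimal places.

A direction vector for L is Q_1 − R_1 = (6, 18, -9).
Taking (3, 6, 1) on L with direction v = (6, 18, -9): w = X − (3, 6, 1) = (-4, 1, -4), and w × v = (63, -60, -78).
Distance = |w × v| / |v| = √13653 / √441 ≈ 5.564.

5.564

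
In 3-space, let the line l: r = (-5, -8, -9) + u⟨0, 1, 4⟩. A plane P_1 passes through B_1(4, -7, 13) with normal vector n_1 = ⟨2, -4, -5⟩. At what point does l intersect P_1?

P_1: n_1·r = n_1·B_1 gives 2x - 4y - 5z = -29.
Substitute r = (-5, -8, -9) + t(0, 1, 4) into the plane: 67 + (-24)t = -29, so t = 4.
Intersection: (-5, -8, -9) + 4·(0, 1, 4) = (-5, -4, 7).

(-5, -4, 7)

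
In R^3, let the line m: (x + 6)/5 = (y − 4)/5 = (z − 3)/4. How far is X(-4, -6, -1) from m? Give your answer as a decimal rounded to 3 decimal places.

m has direction (5, 5, 4) through (-6, 4, 3).
Taking (-6, 4, 3) on m with direction v = (5, 5, 4): w = X − (-6, 4, 3) = (2, -10, -4), and w × v = (-20, -28, 60).
Distance = |w × v| / |v| = √4784 / √66 ≈ 8.514.

8.514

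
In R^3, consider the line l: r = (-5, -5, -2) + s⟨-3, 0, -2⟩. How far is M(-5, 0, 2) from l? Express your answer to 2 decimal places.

6.01

Taking (-5, -5, -2) on l with direction v = (-3, 0, -2): w = M − (-5, -5, -2) = (0, 5, 4), and w × v = (-10, -12, 15).
Distance = |w × v| / |v| = √469 / √13 ≈ 6.01.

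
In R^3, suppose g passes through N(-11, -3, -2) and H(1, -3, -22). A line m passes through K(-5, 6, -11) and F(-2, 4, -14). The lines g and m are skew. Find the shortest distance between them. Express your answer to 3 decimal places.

4.575

A direction vector for g is H − N = (12, 0, -20).
A direction vector for m is F − K = (3, -2, -3).
Common perpendicular direction n = (12, 0, -20) × (3, -2, -3) = (-40, -24, -24).
With w = (-5, 6, -11) − (-11, -3, -2) = (6, 9, -9), w · n = -240.
Distance = |w · n| / |n| = |-240| / √2752 ≈ 4.575.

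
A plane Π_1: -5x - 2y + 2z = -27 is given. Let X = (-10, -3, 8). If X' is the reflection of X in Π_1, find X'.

(20, 9, -4)

λ = (n·X − d)/|n|² = (72 − (-27))/33 = 3.
Reflection = X − 2λn = (-10, -3, 8) − 6·(-5, -2, 2) = (20, 9, -4).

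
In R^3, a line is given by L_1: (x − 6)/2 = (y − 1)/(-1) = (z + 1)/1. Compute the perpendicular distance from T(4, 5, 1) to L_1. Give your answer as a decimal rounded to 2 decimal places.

4.24

L_1 has direction (2, -1, 1) through (6, 1, -1).
Taking (6, 1, -1) on L_1 with direction v = (2, -1, 1): w = T − (6, 1, -1) = (-2, 4, 2), and w × v = (6, 6, -6).
Distance = |w × v| / |v| = √108 / √6 ≈ 4.24.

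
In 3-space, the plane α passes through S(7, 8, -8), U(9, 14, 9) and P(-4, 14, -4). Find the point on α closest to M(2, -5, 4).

(8, 10, -2)

SU = (2, 6, 17), SP = (-11, 6, 4); a normal to α is SU × SP = (-78, -195, 78).
Using S: α has equation -78x - 195y + 78z = -2730.
Foot = M − λn with λ = (n·M − d)/|n|² = (1131 − (-2730))/50193 = 1/13.
Foot = (2, -5, 4) − (1/13)·(-78, -195, 78) = (8, 10, -2).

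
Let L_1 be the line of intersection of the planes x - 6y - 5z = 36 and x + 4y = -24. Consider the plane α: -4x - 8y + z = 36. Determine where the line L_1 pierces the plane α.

(8, -8, 4)

Direction of L_1: (1, -6, -5) × (1, 4, 0) = (20, -5, 10).
A point on L_1: solving the two plane equations with x = 4 gives (4, -7, 2).
Substitute r = (4, -7, 2) + t(20, -5, 10) into the plane: 42 + (-30)t = 36, so t = 1/5.
Intersection: (4, -7, 2) + (1/5)·(20, -5, 10) = (8, -8, 4).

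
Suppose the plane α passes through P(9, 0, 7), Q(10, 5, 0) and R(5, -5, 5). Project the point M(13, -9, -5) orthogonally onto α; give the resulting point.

(4, -3, -2)

PQ = (1, 5, -7), PR = (-4, -5, -2); a normal to α is PQ × PR = (-45, 30, 15).
Using P: α has equation -45x + 30y + 15z = -300.
Foot = M − λn with λ = (n·M − d)/|n|² = (-930 − (-300))/3150 = -1/5.
Foot = (13, -9, -5) − (-1/5)·(-45, 30, 15) = (4, -3, -2).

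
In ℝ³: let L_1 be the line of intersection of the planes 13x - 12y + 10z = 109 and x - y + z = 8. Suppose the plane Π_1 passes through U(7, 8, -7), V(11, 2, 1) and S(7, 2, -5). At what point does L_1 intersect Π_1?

Direction of L_1: (13, -12, 10) × (1, -1, 1) = (-2, -3, -1).
A point on L_1: solving the two plane equations with x = 13 gives (13, 5, 0).
UV = (4, -6, 8), US = (0, -6, 2); a normal to Π_1 is UV × US = (36, -8, -24).
Using U: Π_1 has equation 36x - 8y - 24z = 356.
Substitute r = (13, 5, 0) + t(-2, -3, -1) into the plane: 428 + (-24)t = 356, so t = 3.
Intersection: (13, 5, 0) + 3·(-2, -3, -1) = (7, -4, -3).

(7, -4, -3)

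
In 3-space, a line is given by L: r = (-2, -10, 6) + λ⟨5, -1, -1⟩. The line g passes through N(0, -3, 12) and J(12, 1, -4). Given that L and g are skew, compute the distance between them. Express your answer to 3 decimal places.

9.104

A direction vector for g is J − N = (12, 4, -16).
Common perpendicular direction n = (5, -1, -1) × (12, 4, -16) = (20, 68, 32).
With w = (0, -3, 12) − (-2, -10, 6) = (2, 7, 6), w · n = 708.
Distance = |w · n| / |n| = |708| / √6048 ≈ 9.104.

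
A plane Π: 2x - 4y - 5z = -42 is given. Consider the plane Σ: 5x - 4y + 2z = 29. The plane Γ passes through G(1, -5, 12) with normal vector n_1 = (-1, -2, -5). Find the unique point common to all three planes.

Γ: n_1·r = n_1·G gives -x - 2y - 5z = -51.
Solving the 3×3 linear system 2x - 4y - 5z = -42, 5x - 4y + 2z = 29, -x - 2y - 5z = -51 (e.g. by elimination or Cramer's rule, determinant = 26) gives (5, 3, 8).

(5, 3, 8)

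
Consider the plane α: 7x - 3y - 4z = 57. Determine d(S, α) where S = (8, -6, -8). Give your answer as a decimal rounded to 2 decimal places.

n·S − d = (7)·(8) + (-3)·(-6) + (-4)·(-8) − 57 = 49; |n| = √74.
Distance = |49| / √74 = 49/√74 ≈ 5.70.

5.70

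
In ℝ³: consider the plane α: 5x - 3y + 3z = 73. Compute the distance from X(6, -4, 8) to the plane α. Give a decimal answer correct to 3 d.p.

n·X − d = (5)·(6) + (-3)·(-4) + (3)·(8) − 73 = -7; |n| = √43.
Distance = |-7| / √43 = 7/√43 ≈ 1.067.

1.067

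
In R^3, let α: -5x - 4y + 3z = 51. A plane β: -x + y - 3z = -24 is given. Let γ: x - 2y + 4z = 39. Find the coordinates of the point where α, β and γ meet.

Solving the 3×3 linear system -5x - 4y + 3z = 51, -x + y - 3z = -24, x - 2y + 4z = 39 (e.g. by elimination or Cramer's rule, determinant = 9) gives (1, -11, 4).

(1, -11, 4)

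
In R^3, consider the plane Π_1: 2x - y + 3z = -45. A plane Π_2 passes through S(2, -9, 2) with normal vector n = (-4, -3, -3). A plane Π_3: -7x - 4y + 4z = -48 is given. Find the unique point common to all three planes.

(-4, 10, -9)

Π_2: n·r = n·S gives -4x - 3y - 3z = 13.
Solving the 3×3 linear system 2x - y + 3z = -45, -4x - 3y - 3z = 13, -7x - 4y + 4z = -48 (e.g. by elimination or Cramer's rule, determinant = -100) gives (-4, 10, -9).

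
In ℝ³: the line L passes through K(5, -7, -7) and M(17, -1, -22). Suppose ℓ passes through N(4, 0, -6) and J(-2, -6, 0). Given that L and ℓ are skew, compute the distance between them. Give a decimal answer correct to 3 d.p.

2.138

A direction vector for L is M − K = (12, 6, -15).
A direction vector for ℓ is J − N = (-6, -6, 6).
Common perpendicular direction n = (12, 6, -15) × (-6, -6, 6) = (-54, 18, -36).
With w = (4, 0, -6) − (5, -7, -7) = (-1, 7, 1), w · n = 144.
Distance = |w · n| / |n| = |144| / √4536 ≈ 2.138.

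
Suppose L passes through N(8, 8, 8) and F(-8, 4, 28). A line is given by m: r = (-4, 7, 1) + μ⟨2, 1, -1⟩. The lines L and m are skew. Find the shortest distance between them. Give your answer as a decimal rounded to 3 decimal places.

A direction vector for L is F − N = (-16, -4, 20).
Common perpendicular direction n = (-16, -4, 20) × (2, 1, -1) = (-16, 24, -8).
With w = (-4, 7, 1) − (8, 8, 8) = (-12, -1, -7), w · n = 224.
Distance = |w · n| / |n| = |224| / √896 ≈ 7.483.

7.483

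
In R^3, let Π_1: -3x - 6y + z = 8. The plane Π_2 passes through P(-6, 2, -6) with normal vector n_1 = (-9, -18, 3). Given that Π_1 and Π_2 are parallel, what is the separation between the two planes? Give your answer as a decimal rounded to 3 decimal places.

1.180

Π_2: n_1·r = n_1·P gives -9x - 18y + 3z = 0.
Rescale Π_2 by 1/3: -3x - 6y + z = 0. Then distance = |8 − 0| / √46 ≈ 1.180.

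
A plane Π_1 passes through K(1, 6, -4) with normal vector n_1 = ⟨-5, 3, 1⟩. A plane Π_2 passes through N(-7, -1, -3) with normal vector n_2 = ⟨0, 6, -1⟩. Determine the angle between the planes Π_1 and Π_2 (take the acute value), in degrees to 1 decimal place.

61.8

Π_1: n_1·r = n_1·K gives -5x + 3y + z = 9.
Π_2: n_2·r = n_2·N gives 6y - z = -3.
cos θ = |n₁·n₂| / (|n₁||n₂|) = |17| / (√35 · √37).
θ = arccos(0.47240) ≈ 61.8°.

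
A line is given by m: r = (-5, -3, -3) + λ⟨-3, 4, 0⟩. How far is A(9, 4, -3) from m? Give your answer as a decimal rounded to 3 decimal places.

Taking (-5, -3, -3) on m with direction v = (-3, 4, 0): w = A − (-5, -3, -3) = (14, 7, 0), and w × v = (0, 0, 77).
Distance = |w × v| / |v| = √5929 / √25 ≈ 15.400.

15.400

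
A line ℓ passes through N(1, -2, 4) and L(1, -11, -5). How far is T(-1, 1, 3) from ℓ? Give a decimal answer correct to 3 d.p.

3.464

A direction vector for ℓ is L − N = (0, -9, -9).
Taking (1, -2, 4) on ℓ with direction v = (0, -9, -9): w = T − (1, -2, 4) = (-2, 3, -1), and w × v = (-36, -18, 18).
Distance = |w × v| / |v| = √1944 / √162 ≈ 3.464.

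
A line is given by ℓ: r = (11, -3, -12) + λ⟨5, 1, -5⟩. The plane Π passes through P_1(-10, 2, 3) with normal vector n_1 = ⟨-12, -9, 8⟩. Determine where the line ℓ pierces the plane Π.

(-4, -6, 3)

Π: n_1·r = n_1·P_1 gives -12x - 9y + 8z = 126.
Substitute r = (11, -3, -12) + t(5, 1, -5) into the plane: -201 + (-109)t = 126, so t = -3.
Intersection: (11, -3, -12) + (-3)·(5, 1, -5) = (-4, -6, 3).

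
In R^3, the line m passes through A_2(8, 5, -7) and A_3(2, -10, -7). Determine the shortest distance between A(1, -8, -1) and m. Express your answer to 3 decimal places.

A direction vector for m is A_3 − A_2 = (-6, -15, 0).
Taking (8, 5, -7) on m with direction v = (-6, -15, 0): w = A − (8, 5, -7) = (-7, -13, 6), and w × v = (90, -36, 27).
Distance = |w × v| / |v| = √10125 / √261 ≈ 6.228.

6.228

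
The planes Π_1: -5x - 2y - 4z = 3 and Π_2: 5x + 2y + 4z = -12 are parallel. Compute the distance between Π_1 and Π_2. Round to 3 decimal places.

1.342

Rescale Π_2 by 1/(-1): -5x - 2y - 4z = 12. Then distance = |3 − 12| / √45 ≈ 1.342.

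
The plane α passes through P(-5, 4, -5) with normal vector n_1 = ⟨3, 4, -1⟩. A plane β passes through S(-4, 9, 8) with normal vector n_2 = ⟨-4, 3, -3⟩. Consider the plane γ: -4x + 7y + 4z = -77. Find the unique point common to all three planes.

(2, -3, -12)

α: n_1·r = n_1·P gives 3x + 4y - z = 6.
β: n_2·r = n_2·S gives -4x + 3y - 3z = 19.
Solving the 3×3 linear system 3x + 4y - z = 6, -4x + 3y - 3z = 19, -4x + 7y + 4z = -77 (e.g. by elimination or Cramer's rule, determinant = 227) gives (2, -3, -12).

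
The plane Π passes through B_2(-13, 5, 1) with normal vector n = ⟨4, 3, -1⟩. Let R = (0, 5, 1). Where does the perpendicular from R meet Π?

Π: n·r = n·B_2 gives 4x + 3y - z = -38.
Foot = R − λn with λ = (n·R − d)/|n|² = (14 − (-38))/26 = 2.
Foot = (0, 5, 1) − 2·(4, 3, -1) = (-8, -1, 3).

(-8, -1, 3)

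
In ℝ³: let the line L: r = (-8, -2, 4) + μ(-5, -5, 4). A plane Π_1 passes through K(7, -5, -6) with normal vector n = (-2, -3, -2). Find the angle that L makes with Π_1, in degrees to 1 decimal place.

30.5

Π_1: n·r = n·K gives -2x - 3y - 2z = 13.
sin θ = |n·v| / (|n||v|) = |17| / (√17 · √66) = 0.50752.
θ ≈ 30.5°.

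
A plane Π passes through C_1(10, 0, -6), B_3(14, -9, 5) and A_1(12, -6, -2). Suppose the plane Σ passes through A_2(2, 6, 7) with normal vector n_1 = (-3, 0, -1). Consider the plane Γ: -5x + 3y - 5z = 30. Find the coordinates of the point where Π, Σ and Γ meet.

(8, 5, -11)

C_1B_3 = (4, -9, 11), C_1A_1 = (2, -6, 4); a normal to Π is C_1B_3 × C_1A_1 = (30, 6, -6).
Using C_1: Π has equation 30x + 6y - 6z = 336.
Σ: n_1·r = n_1·A_2 gives -3x - z = -13.
Solving the 3×3 linear system 30x + 6y - 6z = 336, -3x - z = -13, -5x + 3y - 5z = 30 (e.g. by elimination or Cramer's rule, determinant = 84) gives (8, 5, -11).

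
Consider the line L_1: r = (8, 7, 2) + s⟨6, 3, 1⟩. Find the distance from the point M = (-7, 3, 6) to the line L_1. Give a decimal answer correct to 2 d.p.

Taking (8, 7, 2) on L_1 with direction v = (6, 3, 1): w = M − (8, 7, 2) = (-15, -4, 4), and w × v = (-16, 39, -21).
Distance = |w × v| / |v| = √2218 / √46 ≈ 6.94.

6.94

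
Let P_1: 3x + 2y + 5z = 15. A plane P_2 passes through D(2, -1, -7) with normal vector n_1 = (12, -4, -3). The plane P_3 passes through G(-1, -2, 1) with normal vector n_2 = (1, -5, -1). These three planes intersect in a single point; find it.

P_2: n_1·r = n_1·D gives 12x - 4y - 3z = 49.
P_3: n_2·r = n_2·G gives x - 5y - z = 8.
Solving the 3×3 linear system 3x + 2y + 5z = 15, 12x - 4y - 3z = 49, x - 5y - z = 8 (e.g. by elimination or Cramer's rule, determinant = -295) gives (4, -1, 1).

(4, -1, 1)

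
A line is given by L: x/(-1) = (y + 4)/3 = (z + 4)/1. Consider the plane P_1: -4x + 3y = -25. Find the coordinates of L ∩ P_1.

L has direction (-1, 3, 1) through (0, -4, -4).
Substitute r = (0, -4, -4) + t(-1, 3, 1) into the plane: -12 + 13t = -25, so t = -1.
Intersection: (0, -4, -4) + (-1)·(-1, 3, 1) = (1, -7, -5).

(1, -7, -5)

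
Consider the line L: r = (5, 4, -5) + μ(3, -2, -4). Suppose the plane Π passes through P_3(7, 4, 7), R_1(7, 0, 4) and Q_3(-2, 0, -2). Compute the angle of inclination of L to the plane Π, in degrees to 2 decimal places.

P_3R_1 = (0, -4, -3), P_3Q_3 = (-9, -4, -9); a normal to Π is P_3R_1 × P_3Q_3 = (24, 27, -36).
Using P_3: Π has equation 24x + 27y - 36z = 24.
sin θ = |n·v| / (|n||v|) = |162| / (√2601 · √29) = 0.58986.
θ ≈ 36.15°.

36.15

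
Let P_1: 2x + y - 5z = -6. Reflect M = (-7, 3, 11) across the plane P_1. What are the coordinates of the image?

(1, 7, -9)

λ = (n·M − d)/|n|² = (-66 − (-6))/30 = -2.
Reflection = M − 2λn = (-7, 3, 11) − (-4)·(2, 1, -5) = (1, 7, -9).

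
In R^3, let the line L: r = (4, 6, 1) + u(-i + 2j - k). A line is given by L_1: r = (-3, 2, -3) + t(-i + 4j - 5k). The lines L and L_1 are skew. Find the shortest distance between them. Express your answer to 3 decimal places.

8.820

Common perpendicular direction n = (-1, 2, -1) × (-1, 4, -5) = (-6, -4, -2).
With w = (-3, 2, -3) − (4, 6, 1) = (-7, -4, -4), w · n = 66.
Distance = |w · n| / |n| = |66| / √56 ≈ 8.820.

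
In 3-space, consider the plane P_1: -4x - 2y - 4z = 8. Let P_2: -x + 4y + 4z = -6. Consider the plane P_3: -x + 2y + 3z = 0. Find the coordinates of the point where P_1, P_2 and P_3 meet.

(-2, -4, 2)

Solving the 3×3 linear system -4x - 2y - 4z = 8, -x + 4y + 4z = -6, -x + 2y + 3z = 0 (e.g. by elimination or Cramer's rule, determinant = -22) gives (-2, -4, 2).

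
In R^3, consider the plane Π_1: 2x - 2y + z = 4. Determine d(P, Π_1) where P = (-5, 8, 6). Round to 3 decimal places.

n·P − d = (2)·(-5) + (-2)·(8) + (1)·(6) − 4 = -24; |n| = √9.
Distance = |-24| / √9 = 24/√9 ≈ 8.000.

8.000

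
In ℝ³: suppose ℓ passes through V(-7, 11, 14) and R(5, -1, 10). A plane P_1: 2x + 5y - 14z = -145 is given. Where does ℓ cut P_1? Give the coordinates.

(-1, 5, 12)

A direction vector for ℓ is R − V = (12, -12, -4).
Substitute r = (-7, 11, 14) + t(12, -12, -4) into the plane: -155 + 20t = -145, so t = 1/2.
Intersection: (-7, 11, 14) + (1/2)·(12, -12, -4) = (-1, 5, 12).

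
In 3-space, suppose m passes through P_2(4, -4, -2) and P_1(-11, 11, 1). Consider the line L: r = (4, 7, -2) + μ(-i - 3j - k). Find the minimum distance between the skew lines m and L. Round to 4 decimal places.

3.1464

A direction vector for m is P_1 − P_2 = (-15, 15, 3).
Common perpendicular direction n = (-15, 15, 3) × (-1, -3, -1) = (-6, -18, 60).
With w = (4, 7, -2) − (4, -4, -2) = (0, 11, 0), w · n = -198.
Distance = |w · n| / |n| = |-198| / √3960 ≈ 3.1464.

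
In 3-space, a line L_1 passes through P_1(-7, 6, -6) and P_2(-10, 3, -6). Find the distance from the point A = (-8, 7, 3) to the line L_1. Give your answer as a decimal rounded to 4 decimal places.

A direction vector for L_1 is P_2 − P_1 = (-3, -3, 0).
Taking (-7, 6, -6) on L_1 with direction v = (-3, -3, 0): w = A − (-7, 6, -6) = (-1, 1, 9), and w × v = (27, -27, 6).
Distance = |w × v| / |v| = √1494 / √18 ≈ 9.1104.

9.1104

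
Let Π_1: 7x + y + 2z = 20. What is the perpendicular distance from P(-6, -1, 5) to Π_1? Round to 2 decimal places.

7.21

n·P − d = (7)·(-6) + (1)·(-1) + (2)·(5) − 20 = -53; |n| = √54.
Distance = |-53| / √54 = 53/√54 ≈ 7.21.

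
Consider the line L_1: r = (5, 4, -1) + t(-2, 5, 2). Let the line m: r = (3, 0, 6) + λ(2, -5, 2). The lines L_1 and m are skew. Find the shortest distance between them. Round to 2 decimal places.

3.34

Common perpendicular direction n = (-2, 5, 2) × (2, -5, 2) = (20, 8, 0).
With w = (3, 0, 6) − (5, 4, -1) = (-2, -4, 7), w · n = -72.
Distance = |w · n| / |n| = |-72| / √464 ≈ 3.34.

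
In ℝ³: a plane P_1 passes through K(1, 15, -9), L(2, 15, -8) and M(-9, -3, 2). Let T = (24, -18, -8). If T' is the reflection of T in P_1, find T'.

KL = (1, 0, 1), KM = (-10, -18, 11); a normal to P_1 is KL × KM = (18, -21, -18).
Using K: P_1 has equation 18x - 21y - 18z = -135.
λ = (n·T − d)/|n|² = (954 − (-135))/1089 = 1.
Reflection = T − 2λn = (24, -18, -8) − 2·(18, -21, -18) = (-12, 24, 28).

(-12, 24, 28)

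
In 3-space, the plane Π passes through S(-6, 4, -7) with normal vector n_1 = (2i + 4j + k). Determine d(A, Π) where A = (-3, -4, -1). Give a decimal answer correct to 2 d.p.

4.36

Π: n_1·r = n_1·S gives 2x + 4y + z = -3.
n·A − d = (2)·(-3) + (4)·(-4) + (1)·(-1) − (-3) = -20; |n| = √21.
Distance = |-20| / √21 = 20/√21 ≈ 4.36.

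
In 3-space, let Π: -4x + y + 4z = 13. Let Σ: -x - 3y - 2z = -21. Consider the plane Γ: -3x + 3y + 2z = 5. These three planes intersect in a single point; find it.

Solving the 3×3 linear system -4x + y + 4z = 13, -x - 3y - 2z = -21, -3x + 3y + 2z = 5 (e.g. by elimination or Cramer's rule, determinant = -40) gives (4, 1, 7).

(4, 1, 7)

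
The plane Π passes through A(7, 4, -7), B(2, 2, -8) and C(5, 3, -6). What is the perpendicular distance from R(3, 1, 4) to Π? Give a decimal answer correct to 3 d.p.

AB = (-5, -2, -1), AC = (-2, -1, 1); a normal to Π is AB × AC = (-3, 7, 1).
Using A: Π has equation -3x + 7y + z = 0.
n·R − d = (-3)·(3) + (7)·(1) + (1)·(4) − 0 = 2; |n| = √59.
Distance = |2| / √59 = 2/√59 ≈ 0.260.

0.260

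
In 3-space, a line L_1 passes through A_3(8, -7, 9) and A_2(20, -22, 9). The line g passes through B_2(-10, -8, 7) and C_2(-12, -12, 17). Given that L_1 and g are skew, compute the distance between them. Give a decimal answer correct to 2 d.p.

A direction vector for L_1 is A_2 − A_3 = (12, -15, 0).
A direction vector for g is C_2 − B_2 = (-2, -4, 10).
Common perpendicular direction n = (12, -15, 0) × (-2, -4, 10) = (-150, -120, -78).
With w = (-10, -8, 7) − (8, -7, 9) = (-18, -1, -2), w · n = 2976.
Distance = |w · n| / |n| = |2976| / √42984 ≈ 14.35.

14.35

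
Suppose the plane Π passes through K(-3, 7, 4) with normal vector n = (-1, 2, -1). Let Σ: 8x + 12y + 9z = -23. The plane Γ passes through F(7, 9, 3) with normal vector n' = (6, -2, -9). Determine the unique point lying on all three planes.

Π: n·r = n·K gives -x + 2y - z = 13.
Γ: n'·r = n'·F gives 6x - 2y - 9z = -3.
Solving the 3×3 linear system -x + 2y - z = 13, 8x + 12y + 9z = -23, 6x - 2y - 9z = -3 (e.g. by elimination or Cramer's rule, determinant = 430) gives (-4, 3, -3).

(-4, 3, -3)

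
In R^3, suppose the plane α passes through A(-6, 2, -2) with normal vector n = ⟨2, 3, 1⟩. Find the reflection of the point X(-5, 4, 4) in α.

α: n·r = n·A gives 2x + 3y + z = -8.
λ = (n·X − d)/|n|² = (6 − (-8))/14 = 1.
Reflection = X − 2λn = (-5, 4, 4) − 2·(2, 3, 1) = (-9, -2, 2).

(-9, -2, 2)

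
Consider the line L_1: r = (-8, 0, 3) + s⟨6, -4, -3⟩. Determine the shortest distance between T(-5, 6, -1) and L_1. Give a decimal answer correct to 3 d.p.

Taking (-8, 0, 3) on L_1 with direction v = (6, -4, -3): w = T − (-8, 0, 3) = (3, 6, -4), and w × v = (-34, -15, -48).
Distance = |w × v| / |v| = √3685 / √61 ≈ 7.772.

7.772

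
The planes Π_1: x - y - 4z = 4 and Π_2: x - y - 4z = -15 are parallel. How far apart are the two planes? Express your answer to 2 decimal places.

4.48

Same normal n = (1, -1, -4) with |n| = √18; distance = |4 − (-15)| / |n| = 19/√18 ≈ 4.48.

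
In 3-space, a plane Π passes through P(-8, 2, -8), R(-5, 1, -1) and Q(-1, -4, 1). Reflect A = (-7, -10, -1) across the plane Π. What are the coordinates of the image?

PR = (3, -1, 7), PQ = (7, -6, 9); a normal to Π is PR × PQ = (33, 22, -11).
Using P: Π has equation 33x + 22y - 11z = -132.
λ = (n·A − d)/|n|² = (-440 − (-132))/1694 = -2/11.
Reflection = A − 2λn = (-7, -10, -1) − (-4/11)·(33, 22, -11) = (5, -2, -5).

(5, -2, -5)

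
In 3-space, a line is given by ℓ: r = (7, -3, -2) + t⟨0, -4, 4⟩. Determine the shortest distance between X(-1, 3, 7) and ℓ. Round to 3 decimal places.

13.285

Taking (7, -3, -2) on ℓ with direction v = (0, -4, 4): w = X − (7, -3, -2) = (-8, 6, 9), and w × v = (60, 32, 32).
Distance = |w × v| / |v| = √5648 / √32 ≈ 13.285.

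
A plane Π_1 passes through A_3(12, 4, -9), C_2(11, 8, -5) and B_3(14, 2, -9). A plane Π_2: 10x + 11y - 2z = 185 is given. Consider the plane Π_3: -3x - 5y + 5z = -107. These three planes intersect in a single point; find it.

(9, 7, -9)

A_3C_2 = (-1, 4, 4), A_3B_3 = (2, -2, 0); a normal to Π_1 is A_3C_2 × A_3B_3 = (8, 8, -6).
Using A_3: Π_1 has equation 8x + 8y - 6z = 182.
Solving the 3×3 linear system 8x + 8y - 6z = 182, 10x + 11y - 2z = 185, -3x - 5y + 5z = -107 (e.g. by elimination or Cramer's rule, determinant = 110) gives (9, 7, -9).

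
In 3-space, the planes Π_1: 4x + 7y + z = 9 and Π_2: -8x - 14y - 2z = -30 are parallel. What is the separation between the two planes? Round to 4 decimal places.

Rescale Π_2 by 1/(-2): 4x + 7y + z = 15. Then distance = |9 − 15| / √66 ≈ 0.7385.

0.7385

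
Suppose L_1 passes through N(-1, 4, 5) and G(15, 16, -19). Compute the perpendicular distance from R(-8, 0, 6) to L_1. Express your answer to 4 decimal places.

5.5957

A direction vector for L_1 is G − N = (16, 12, -24).
Taking (-1, 4, 5) on L_1 with direction v = (16, 12, -24): w = R − (-1, 4, 5) = (-7, -4, 1), and w × v = (84, -152, -20).
Distance = |w × v| / |v| = √30560 / √976 ≈ 5.5957.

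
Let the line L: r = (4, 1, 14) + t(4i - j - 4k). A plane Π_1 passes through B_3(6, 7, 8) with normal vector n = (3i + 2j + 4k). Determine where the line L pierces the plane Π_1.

(8, 0, 10)

Π_1: n·r = n·B_3 gives 3x + 2y + 4z = 64.
Substitute r = (4, 1, 14) + t(4, -1, -4) into the plane: 70 + (-6)t = 64, so t = 1.
Intersection: (4, 1, 14) + 1·(4, -1, -4) = (8, 0, 10).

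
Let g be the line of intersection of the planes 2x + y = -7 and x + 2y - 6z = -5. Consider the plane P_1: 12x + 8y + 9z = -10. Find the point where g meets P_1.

Direction of g: (2, 1, 0) × (1, 2, -6) = (-6, 12, 3).
A point on g: solving the two plane equations with x = -13 gives (-13, 19, 5).
Substitute r = (-13, 19, 5) + t(-6, 12, 3) into the plane: 41 + 51t = -10, so t = -1.
Intersection: (-13, 19, 5) + (-1)·(-6, 12, 3) = (-7, 7, 2).

(-7, 7, 2)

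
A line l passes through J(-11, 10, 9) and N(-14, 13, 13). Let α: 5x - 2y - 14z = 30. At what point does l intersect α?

(-2, 1, -3)

A direction vector for l is N − J = (-3, 3, 4).
Substitute r = (-11, 10, 9) + t(-3, 3, 4) into the plane: -201 + (-77)t = 30, so t = -3.
Intersection: (-11, 10, 9) + (-3)·(-3, 3, 4) = (-2, 1, -3).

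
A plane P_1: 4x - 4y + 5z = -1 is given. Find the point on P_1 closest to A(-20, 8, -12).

(-8, -4, 3)

Foot = A − λn with λ = (n·A − d)/|n|² = (-172 − (-1))/57 = -3.
Foot = (-20, 8, -12) − (-3)·(4, -4, 5) = (-8, -4, 3).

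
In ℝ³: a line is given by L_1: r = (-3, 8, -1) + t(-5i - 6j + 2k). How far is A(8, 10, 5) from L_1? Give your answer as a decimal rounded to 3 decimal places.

10.699

Taking (-3, 8, -1) on L_1 with direction v = (-5, -6, 2): w = A − (-3, 8, -1) = (11, 2, 6), and w × v = (40, -52, -56).
Distance = |w × v| / |v| = √7440 / √65 ≈ 10.699.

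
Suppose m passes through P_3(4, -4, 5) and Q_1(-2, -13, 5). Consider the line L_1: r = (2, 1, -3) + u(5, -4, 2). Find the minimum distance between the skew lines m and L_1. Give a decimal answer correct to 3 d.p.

6.306

A direction vector for m is Q_1 − P_3 = (-6, -9, 0).
Common perpendicular direction n = (-6, -9, 0) × (5, -4, 2) = (-18, 12, 69).
With w = (2, 1, -3) − (4, -4, 5) = (-2, 5, -8), w · n = -456.
Distance = |w · n| / |n| = |-456| / √5229 ≈ 6.306.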